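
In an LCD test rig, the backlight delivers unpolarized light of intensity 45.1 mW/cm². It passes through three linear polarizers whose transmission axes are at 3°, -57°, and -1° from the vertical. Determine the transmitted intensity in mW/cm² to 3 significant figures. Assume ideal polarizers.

I ≈ 1.76 mW/cm²

Unpolarized light through the first polarizer → I₁ = 45.1 mW/cm²/2 = 22.55 mW/cm², polarized at 3°.
I₂ = I₁ · cos²(60°) = 22.55 · 0.25 = 5.638 mW/cm².
I₃ = I₂ · cos²(56°) = 5.638 · 0.3127 = 1.763 mW/cm².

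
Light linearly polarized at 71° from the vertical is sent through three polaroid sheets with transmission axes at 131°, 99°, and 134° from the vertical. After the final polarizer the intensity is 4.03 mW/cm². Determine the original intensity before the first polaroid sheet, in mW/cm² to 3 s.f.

I₀ ≈ 33.4 mW/cm²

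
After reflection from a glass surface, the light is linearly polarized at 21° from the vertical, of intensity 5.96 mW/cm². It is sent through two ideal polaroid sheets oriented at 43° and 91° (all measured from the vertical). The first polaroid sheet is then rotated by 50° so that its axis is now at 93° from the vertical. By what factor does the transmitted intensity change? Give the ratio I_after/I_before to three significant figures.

Before rotation:
I₁ = I₀ cos²(43° − 21°) = I₀ cos²(22°) = 0.8597 I₀.
I₂ = I₁ cos²(91° − 43°) = 0.8597 I₀ · cos²(48°) = 0.3849 I₀.
After rotation:
I₁ = I₀ cos²(93° − 21°) = I₀ cos²(72°) = 0.09549 I₀.
I₂ = I₁ cos²(91° − 93°) = 0.09549 I₀ · cos²(2°) = 0.09538 I₀.
Ratio = 0.09538 / 0.3849 = 0.2478.

I_new/I_old ≈ 0.248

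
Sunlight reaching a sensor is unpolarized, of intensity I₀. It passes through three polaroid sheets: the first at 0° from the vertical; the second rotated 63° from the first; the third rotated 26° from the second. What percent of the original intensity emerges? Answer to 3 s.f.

≈ 8.32%

Unpolarized light through the first polarizer → I₁ = ½ I₀, now polarized at 0°.
I₂ = I₁ cos²(63°) = 0.5 · 0.2061 I₀ = 0.1031 I₀.
I₃ = I₂ cos²(26°) = 0.1031 · 0.8078 I₀ = 0.08325 I₀.
That is 8.325% of the incident intensity.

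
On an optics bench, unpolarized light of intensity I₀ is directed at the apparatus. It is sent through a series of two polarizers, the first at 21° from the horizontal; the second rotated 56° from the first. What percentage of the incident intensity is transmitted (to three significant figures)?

Unpolarized light through the first polarizer → I₁ = ½ I₀, now polarized at 21°.
I₂ = I₁ cos²(56°) = 0.5 · 0.3127 I₀ = 0.1563 I₀.
That is 15.63% of the incident intensity.

≈ 15.6%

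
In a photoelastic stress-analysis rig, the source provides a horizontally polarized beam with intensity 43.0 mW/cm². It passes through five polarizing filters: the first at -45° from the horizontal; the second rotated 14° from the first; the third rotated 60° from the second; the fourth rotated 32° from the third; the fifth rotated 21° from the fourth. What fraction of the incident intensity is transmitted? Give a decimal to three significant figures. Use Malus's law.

I/I₀ ≈ 0.0738

By Malus's law, I₁ = 43.0 mW/cm² · cos²(45°) = 21.5 mW/cm².
I₂ = I₁ · cos²(14°) = 21.5 · 0.9415 = 20.24 mW/cm².
I₃ = I₂ · cos²(60°) = 20.24 · 0.25 = 5.06 mW/cm².
I₄ = I₃ · cos²(32°) = 5.06 · 0.7192 = 3.639 mW/cm².
I₅ = I₄ · cos²(21°) = 3.639 · 0.8716 = 3.172 mW/cm².
Transmitted fraction = 0.07377.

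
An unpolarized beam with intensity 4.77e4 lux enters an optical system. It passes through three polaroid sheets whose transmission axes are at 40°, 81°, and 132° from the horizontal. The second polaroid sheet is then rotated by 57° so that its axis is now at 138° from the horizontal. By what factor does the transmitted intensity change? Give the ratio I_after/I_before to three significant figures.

Before rotation:
Unpolarized light through the first polarizer → I₁ = ½ I₀, now polarized at 40°.
I₂ = I₁ cos²(81° − 40°) = 0.5 I₀ · cos²(41°) = 0.2848 I₀.
I₃ = I₂ cos²(132° − 81°) = 0.2848 I₀ · cos²(51°) = 0.1128 I₀.
After rotation:
Unpolarized light through the first polarizer → I₁ = ½ I₀, now polarized at 40°.
Angle between axes 1 and 2: 82°. I₂ = 0.5 I₀ · cos²(82°) = 0.009685 I₀.
I₃ = I₂ cos²(132° − 138°) = 0.009685 I₀ · cos²(6°) = 0.009579 I₀.
Ratio = 0.009579 / 0.1128 = 0.08493.

I_new/I_old ≈ 0.0849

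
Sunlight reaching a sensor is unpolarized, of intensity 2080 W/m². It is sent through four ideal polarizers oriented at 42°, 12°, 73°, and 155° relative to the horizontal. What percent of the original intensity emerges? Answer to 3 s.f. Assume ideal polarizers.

Unpolarized light through the first polarizer → I₁ = 2080 W/m²/2 = 1040 W/m², polarized at 42°.
I₂ = I₁ · cos²(30°) = 1040 · 0.75 = 780 W/m².
I₃ = I₂ · cos²(61°) = 780 · 0.235 = 183.3 W/m².
I₄ = I₃ · cos²(82°) = 183.3 · 0.01937 = 3.551 W/m².
That is 0.1707% of the incident intensity.

≈ 0.171%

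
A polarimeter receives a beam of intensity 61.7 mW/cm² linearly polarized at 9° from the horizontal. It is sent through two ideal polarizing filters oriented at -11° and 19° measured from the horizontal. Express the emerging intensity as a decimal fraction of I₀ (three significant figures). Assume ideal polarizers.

I/I₀ ≈ 0.662

I₁ = 61.7 mW/cm² · cos²(20°) = 54.48 mW/cm².
I₂ = I₁ · cos²(30°) = 54.48 · 0.75 = 40.86 mW/cm².
Transmitted fraction = 0.6623.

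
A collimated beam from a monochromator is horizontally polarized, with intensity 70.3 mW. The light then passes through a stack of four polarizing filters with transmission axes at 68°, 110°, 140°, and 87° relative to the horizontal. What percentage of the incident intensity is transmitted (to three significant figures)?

I₁ = 70.3 mW · cos²(68°) = 9.865 mW.
I₂ = I₁ · cos²(42°) = 9.865 · 0.5523 = 5.448 mW.
I₃ = I₂ · cos²(30°) = 5.448 · 0.75 = 4.086 mW.
I₄ = I₃ · cos²(53°) = 4.086 · 0.3622 = 1.48 mW.
That is 2.105% of the incident intensity.

≈ 2.11%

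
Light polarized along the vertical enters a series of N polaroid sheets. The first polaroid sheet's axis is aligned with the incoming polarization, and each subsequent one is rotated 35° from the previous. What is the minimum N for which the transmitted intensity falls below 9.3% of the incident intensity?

N = 7

First polarizer is aligned with the polarization: full transmission.
Each further stage multiplies by cos²(35°) = 0.671.
After N polarizers: T = 0.671^(N−1). Require T < 0.093 ⇒ N−1 > ln(0.093)/ln(0.671) = 5.95, so N−1 ≥ 6 and N = 7.
Check: N=7 gives T = 0.09128 < 0.093; N=6 gives T = 0.136.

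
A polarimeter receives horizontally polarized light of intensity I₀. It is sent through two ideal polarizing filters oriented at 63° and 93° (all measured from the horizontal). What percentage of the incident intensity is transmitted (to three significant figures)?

≈ 15.5%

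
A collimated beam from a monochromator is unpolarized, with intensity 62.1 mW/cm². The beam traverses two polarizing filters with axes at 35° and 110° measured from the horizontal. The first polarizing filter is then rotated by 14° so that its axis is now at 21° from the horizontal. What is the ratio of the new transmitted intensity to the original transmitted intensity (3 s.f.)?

I_new/I_old ≈ 0.00455

Before rotation:
Unpolarized light through the first polarizer → I₁ = ½ I₀, now polarized at 35°.
I₂ = I₁ cos²(110° − 35°) = 0.5 I₀ · cos²(75°) = 0.03349 I₀.
After rotation:
Unpolarized light through the first polarizer → I₁ = ½ I₀, now polarized at 21°.
I₂ = I₁ cos²(110° − 21°) = 0.5 I₀ · cos²(89°) = 0.0001523 I₀.
Ratio = 0.0001523 / 0.03349 = 0.004547.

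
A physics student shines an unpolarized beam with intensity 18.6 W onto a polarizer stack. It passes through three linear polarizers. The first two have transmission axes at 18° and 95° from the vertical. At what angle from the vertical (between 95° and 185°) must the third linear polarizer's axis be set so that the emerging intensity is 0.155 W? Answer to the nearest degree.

θ ≈ 150°

Unpolarized light through the first polarizer → I₁ = ½ I₀, now polarized at 18°.
I₂ = I₁ cos²(95° − 18°) = 0.5 I₀ · cos²(77°) = 0.0253 I₀.
Target fraction: 0.155 / 18.6 W = 0.008333 of I₀.
Need I₃/I₀ = 0.008333, so cos²(θ − 95°) = 0.008333 / 0.0253 = 0.3294.
θ − 95° = arccos(√0.3294) = 55.0°, giving θ ≈ 95 + 55.0 = 150.0°.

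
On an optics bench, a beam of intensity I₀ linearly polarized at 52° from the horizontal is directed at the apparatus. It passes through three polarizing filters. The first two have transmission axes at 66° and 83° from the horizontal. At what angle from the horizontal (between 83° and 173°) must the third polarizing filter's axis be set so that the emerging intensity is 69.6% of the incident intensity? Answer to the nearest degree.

θ ≈ 109°

I₁ = I₀ cos²(66° − 52°) = I₀ cos²(14°) = 0.9415 I₀.
I₂ = I₁ cos²(83° − 66°) = 0.9415 I₀ · cos²(17°) = 0.861 I₀.
Need I₃/I₀ = 0.696, so cos²(θ − 83°) = 0.696 / 0.861 = 0.8084.
θ − 83° = arccos(√0.8084) = 26.0°, giving θ ≈ 83 + 26.0 = 109.0°.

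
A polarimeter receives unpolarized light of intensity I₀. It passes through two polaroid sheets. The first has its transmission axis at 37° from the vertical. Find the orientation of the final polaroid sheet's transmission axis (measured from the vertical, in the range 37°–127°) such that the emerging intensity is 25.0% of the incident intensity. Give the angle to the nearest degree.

θ ≈ 82°

Unpolarized light through the first polarizer → I₁ = ½ I₀, now polarized at 37°.
Need I₂/I₀ = 0.25, so cos²(θ − 37°) = 0.25 / 0.5 = 0.5.
θ − 37° = arccos(√0.5) = 45.0°, giving θ ≈ 37 + 45.0 = 82.0°.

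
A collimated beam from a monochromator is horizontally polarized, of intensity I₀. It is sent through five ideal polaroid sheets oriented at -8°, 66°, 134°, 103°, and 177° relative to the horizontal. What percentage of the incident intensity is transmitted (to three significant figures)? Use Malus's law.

≈ 0.0584%

By Malus's law, I₁ = I₀ cos²(-8° − 0°) = I₀ cos²(8°) = 0.9806 I₀.
I₂ = I₁ cos²(66° + 8°) = 0.9806 I₀ · cos²(74°) = 0.0745 I₀.
I₃ = I₂ cos²(134° − 66°) = 0.0745 I₀ · cos²(68°) = 0.01046 I₀.
I₄ = I₃ cos²(103° − 134°) = 0.01046 I₀ · cos²(31°) = 0.007682 I₀.
I₅ = I₄ cos²(177° − 103°) = 0.007682 I₀ · cos²(74°) = 0.0005836 I₀.
That is 0.05836% of the incident intensity.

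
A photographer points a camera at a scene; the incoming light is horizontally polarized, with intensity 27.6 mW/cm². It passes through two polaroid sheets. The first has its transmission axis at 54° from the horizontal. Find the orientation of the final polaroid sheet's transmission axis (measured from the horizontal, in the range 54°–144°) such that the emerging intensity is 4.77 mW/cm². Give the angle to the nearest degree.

θ ≈ 99°

By Malus's law, I₁ = I₀ cos²(54° − 0°) = I₀ cos²(54°) = 0.3455 I₀.
Target fraction: 4.77 / 27.6 mW/cm² = 0.1728 of I₀.
Need I₂/I₀ = 0.1728, so cos²(θ − 54°) = 0.1728 / 0.3455 = 0.5002.
θ − 54° = arccos(√0.5002) = 45.0°, giving θ ≈ 54 + 45.0 = 99.0°.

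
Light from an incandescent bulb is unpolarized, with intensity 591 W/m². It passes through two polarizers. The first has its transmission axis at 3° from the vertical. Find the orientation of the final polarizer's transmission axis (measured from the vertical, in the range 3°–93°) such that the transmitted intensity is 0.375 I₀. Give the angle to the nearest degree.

Unpolarized light through the first polarizer → I₁ = ½ I₀, now polarized at 3°.
Need I₂/I₀ = 0.375, so cos²(θ − 3°) = 0.375 / 0.5 = 0.75.
θ − 3° = arccos(√0.75) = 30.0°, giving θ ≈ 3 + 30.0 = 33.0°.

θ ≈ 33°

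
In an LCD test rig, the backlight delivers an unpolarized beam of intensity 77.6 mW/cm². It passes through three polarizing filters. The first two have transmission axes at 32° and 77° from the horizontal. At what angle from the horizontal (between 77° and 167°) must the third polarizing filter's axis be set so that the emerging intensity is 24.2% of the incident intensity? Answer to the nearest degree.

θ ≈ 87°

Unpolarized light through the first polarizer → I₁ = ½ I₀, now polarized at 32°.
I₂ = I₁ cos²(77° − 32°) = 0.5 I₀ · cos²(45°) = 0.25 I₀.
Need I₃/I₀ = 0.242, so cos²(θ − 77°) = 0.242 / 0.25 = 0.968.
θ − 77° = arccos(√0.968) = 10.3°, giving θ ≈ 77 + 10.3 = 87.3°.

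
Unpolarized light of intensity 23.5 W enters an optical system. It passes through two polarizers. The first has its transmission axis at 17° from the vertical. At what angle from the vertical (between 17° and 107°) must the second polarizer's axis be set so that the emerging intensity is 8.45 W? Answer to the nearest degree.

Unpolarized light through the first polarizer → I₁ = ½ I₀, now polarized at 17°.
Target fraction: 8.45 / 23.5 W = 0.3596 of I₀.
Need I₂/I₀ = 0.3596, so cos²(θ − 17°) = 0.3596 / 0.5 = 0.7191.
θ − 17° = arccos(√0.7191) = 32.0°, giving θ ≈ 17 + 32.0 = 49.0°.

θ ≈ 49°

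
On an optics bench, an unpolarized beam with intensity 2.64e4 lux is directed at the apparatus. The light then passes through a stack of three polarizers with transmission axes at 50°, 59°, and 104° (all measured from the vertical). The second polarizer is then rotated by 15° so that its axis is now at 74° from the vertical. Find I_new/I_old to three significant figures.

Before rotation:
Unpolarized light through the first polarizer → I₁ = ½ I₀, now polarized at 50°.
I₂ = I₁ cos²(59° − 50°) = 0.5 I₀ · cos²(9°) = 0.4878 I₀.
I₃ = I₂ cos²(104° − 59°) = 0.4878 I₀ · cos²(45°) = 0.2439 I₀.
After rotation:
Unpolarized light through the first polarizer → I₁ = ½ I₀, now polarized at 50°.
I₂ = I₁ cos²(74° − 50°) = 0.5 I₀ · cos²(24°) = 0.4173 I₀.
I₃ = I₂ cos²(104° − 74°) = 0.4173 I₀ · cos²(30°) = 0.313 I₀.
Ratio = 0.313 / 0.2439 = 1.283.

I_new/I_old ≈ 1.28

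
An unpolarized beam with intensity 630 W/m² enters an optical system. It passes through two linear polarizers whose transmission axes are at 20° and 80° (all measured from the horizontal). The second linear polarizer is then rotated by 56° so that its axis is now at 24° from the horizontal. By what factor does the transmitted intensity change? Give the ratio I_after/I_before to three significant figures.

I_new/I_old ≈ 3.98

Before rotation:
Unpolarized light through the first polarizer → I₁ = ½ I₀, now polarized at 20°.
I₂ = I₁ cos²(80° − 20°) = 0.5 I₀ · cos²(60°) = 0.125 I₀.
After rotation:
Unpolarized light through the first polarizer → I₁ = ½ I₀, now polarized at 20°.
I₂ = I₁ cos²(24° − 20°) = 0.5 I₀ · cos²(4°) = 0.4976 I₀.
Ratio = 0.4976 / 0.125 = 3.981.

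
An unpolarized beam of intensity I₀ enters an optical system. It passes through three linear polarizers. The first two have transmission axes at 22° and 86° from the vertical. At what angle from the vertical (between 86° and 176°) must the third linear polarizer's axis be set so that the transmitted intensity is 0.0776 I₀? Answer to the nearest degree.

Unpolarized light through the first polarizer → I₁ = ½ I₀, now polarized at 22°.
I₂ = I₁ cos²(86° − 22°) = 0.5 I₀ · cos²(64°) = 0.09608 I₀.
Need I₃/I₀ = 0.0776, so cos²(θ − 86°) = 0.0776 / 0.09608 = 0.8076.
θ − 86° = arccos(√0.8076) = 26.0°, giving θ ≈ 86 + 26.0 = 112.0°.

θ ≈ 112°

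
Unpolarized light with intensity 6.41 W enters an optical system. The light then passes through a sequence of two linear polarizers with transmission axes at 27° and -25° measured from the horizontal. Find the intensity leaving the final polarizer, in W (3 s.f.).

I ≈ 1.21 W

Unpolarized light through the first polarizer → I₁ = 6.41 W/2 = 3.205 W, polarized at 27°.
I₂ = I₁ · cos²(52°) = 3.205 · 0.379 = 1.215 W.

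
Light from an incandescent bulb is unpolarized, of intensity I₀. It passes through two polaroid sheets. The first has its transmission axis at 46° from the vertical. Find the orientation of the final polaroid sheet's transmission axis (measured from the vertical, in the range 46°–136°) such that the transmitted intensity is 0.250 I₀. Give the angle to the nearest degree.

Unpolarized light through the first polarizer → I₁ = ½ I₀, now polarized at 46°.
Need I₂/I₀ = 0.25, so cos²(θ − 46°) = 0.25 / 0.5 = 0.5.
θ − 46° = arccos(√0.5) = 45.0°, giving θ ≈ 46 + 45.0 = 91.0°.

θ ≈ 91°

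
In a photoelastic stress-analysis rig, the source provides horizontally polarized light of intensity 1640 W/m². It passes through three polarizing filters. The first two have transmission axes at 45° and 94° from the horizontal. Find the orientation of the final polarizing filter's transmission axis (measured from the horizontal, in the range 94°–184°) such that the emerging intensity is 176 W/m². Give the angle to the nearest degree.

θ ≈ 139°

I₁ = I₀ cos²(45° − 0°) = I₀ cos²(45°) = 0.5 I₀.
I₂ = I₁ cos²(94° − 45°) = 0.5 I₀ · cos²(49°) = 0.2152 I₀.
Target fraction: 176 / 1640 W/m² = 0.1073 of I₀.
Need I₃/I₀ = 0.1073, so cos²(θ − 94°) = 0.1073 / 0.2152 = 0.4987.
θ − 94° = arccos(√0.4987) = 45.1°, giving θ ≈ 94 + 45.1 = 139.1°.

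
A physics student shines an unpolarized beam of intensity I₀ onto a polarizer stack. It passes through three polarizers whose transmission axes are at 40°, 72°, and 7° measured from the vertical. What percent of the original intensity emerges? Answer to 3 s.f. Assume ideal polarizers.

≈ 6.42%

Unpolarized light through the first polarizer → I₁ = ½ I₀, now polarized at 40°.
I₂ = I₁ cos²(72° − 40°) = 0.5 I₀ · cos²(32°) = 0.3596 I₀.
I₃ = I₂ cos²(7° − 72°) = 0.3596 I₀ · cos²(65°) = 0.06423 I₀.
That is 6.423% of the incident intensity.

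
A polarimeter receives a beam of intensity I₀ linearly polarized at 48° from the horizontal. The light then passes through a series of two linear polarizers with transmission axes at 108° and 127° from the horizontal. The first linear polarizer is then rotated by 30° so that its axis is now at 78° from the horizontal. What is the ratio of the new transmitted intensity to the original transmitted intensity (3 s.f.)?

I_new/I_old ≈ 1.44

Before rotation:
By Malus's law, I₁ = I₀ cos²(108° − 48°) = I₀ cos²(60°) = 0.25 I₀.
I₂ = I₁ cos²(127° − 108°) = 0.25 I₀ · cos²(19°) = 0.2235 I₀.
After rotation:
I₁ = I₀ cos²(78° − 48°) = I₀ cos²(30°) = 0.75 I₀.
I₂ = I₁ cos²(127° − 78°) = 0.75 I₀ · cos²(49°) = 0.3228 I₀.
Ratio = 0.3228 / 0.2235 = 1.444.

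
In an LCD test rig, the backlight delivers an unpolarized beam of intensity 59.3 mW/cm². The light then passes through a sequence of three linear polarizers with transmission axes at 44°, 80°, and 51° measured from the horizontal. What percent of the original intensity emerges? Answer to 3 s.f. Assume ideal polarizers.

≈ 25.0%

Unpolarized light through the first polarizer → I₁ = 59.3 mW/cm²/2 = 29.65 mW/cm², polarized at 44°.
I₂ = I₁ · cos²(36°) = 29.65 · 0.6545 = 19.41 mW/cm².
I₃ = I₂ · cos²(29°) = 19.41 · 0.765 = 14.84 mW/cm².
That is 25.03% of the incident intensity.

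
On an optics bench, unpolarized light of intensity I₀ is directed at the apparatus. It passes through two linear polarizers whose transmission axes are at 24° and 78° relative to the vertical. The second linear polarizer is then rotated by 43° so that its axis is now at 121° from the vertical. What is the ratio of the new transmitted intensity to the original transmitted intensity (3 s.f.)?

I_new/I_old ≈ 0.0430

Before rotation:
Unpolarized light through the first polarizer → I₁ = ½ I₀, now polarized at 24°.
I₂ = I₁ cos²(78° − 24°) = 0.5 I₀ · cos²(54°) = 0.1727 I₀.
After rotation:
Unpolarized light through the first polarizer → I₁ = ½ I₀, now polarized at 24°.
Angle between axes 1 and 2: 83°. I₂ = 0.5 I₀ · cos²(83°) = 0.007426 I₀.
Ratio = 0.007426 / 0.1727 = 0.04299.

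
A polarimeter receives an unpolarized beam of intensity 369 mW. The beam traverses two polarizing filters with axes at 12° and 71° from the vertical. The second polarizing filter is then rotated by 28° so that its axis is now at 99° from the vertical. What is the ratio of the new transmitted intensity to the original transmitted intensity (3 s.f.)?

Before rotation:
Unpolarized light through the first polarizer → I₁ = ½ I₀, now polarized at 12°.
I₂ = I₁ cos²(71° − 12°) = 0.5 I₀ · cos²(59°) = 0.1326 I₀.
After rotation:
Unpolarized light through the first polarizer → I₁ = ½ I₀, now polarized at 12°.
I₂ = I₁ cos²(99° − 12°) = 0.5 I₀ · cos²(87°) = 0.00137 I₀.
Ratio = 0.00137 / 0.1326 = 0.01033.

I_new/I_old ≈ 0.0103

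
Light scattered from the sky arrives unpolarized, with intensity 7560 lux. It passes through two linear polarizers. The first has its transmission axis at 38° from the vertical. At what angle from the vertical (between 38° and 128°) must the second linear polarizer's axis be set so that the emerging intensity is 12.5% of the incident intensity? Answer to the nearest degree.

Unpolarized light through the first polarizer → I₁ = ½ I₀, now polarized at 38°.
Need I₂/I₀ = 0.125, so cos²(θ − 38°) = 0.125 / 0.5 = 0.25.
θ − 38° = arccos(√0.25) = 60.0°, giving θ ≈ 38 + 60.0 = 98.0°.

θ ≈ 98°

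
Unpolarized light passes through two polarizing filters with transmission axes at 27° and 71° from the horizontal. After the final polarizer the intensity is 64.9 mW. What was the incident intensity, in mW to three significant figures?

Unpolarized light through the first polarizer → I₁ = ½ I₀, now polarized at 27°.
I₂ = I₁ cos²(71° − 27°) = 0.5 I₀ · cos²(44°) = 0.2587 I₀.
So 64.9 mW = 0.2587 I₀, giving I₀ = 64.9/0.2587 = 250.8 mW.

I₀ ≈ 251 mW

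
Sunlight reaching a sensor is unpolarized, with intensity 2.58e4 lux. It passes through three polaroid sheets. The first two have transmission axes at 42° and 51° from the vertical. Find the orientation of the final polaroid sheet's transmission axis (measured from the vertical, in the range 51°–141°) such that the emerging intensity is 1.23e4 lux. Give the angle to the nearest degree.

θ ≈ 60°

Unpolarized light through the first polarizer → I₁ = ½ I₀, now polarized at 42°.
I₂ = I₁ cos²(51° − 42°) = 0.5 I₀ · cos²(9°) = 0.4878 I₀.
Target fraction: 1.23e4 / 2.58e4 lux = 0.4767 of I₀.
Need I₃/I₀ = 0.4767, so cos²(θ − 51°) = 0.4767 / 0.4878 = 0.9774.
θ − 51° = arccos(√0.9774) = 8.6°, giving θ ≈ 51 + 8.6 = 59.6°.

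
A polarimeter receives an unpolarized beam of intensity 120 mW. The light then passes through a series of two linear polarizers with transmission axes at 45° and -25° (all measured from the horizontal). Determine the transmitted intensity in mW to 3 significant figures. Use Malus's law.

Unpolarized light through the first polarizer → I₁ = 120 mW/2 = 60 mW, polarized at 45°.
I₂ = I₁ · cos²(70°) = 60 · 0.117 = 7.019 mW.

I ≈ 7.02 mW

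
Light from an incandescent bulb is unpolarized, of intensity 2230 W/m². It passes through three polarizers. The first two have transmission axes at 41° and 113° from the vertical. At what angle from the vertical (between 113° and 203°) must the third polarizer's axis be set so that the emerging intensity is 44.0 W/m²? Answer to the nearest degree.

Unpolarized light through the first polarizer → I₁ = ½ I₀, now polarized at 41°.
I₂ = I₁ cos²(113° − 41°) = 0.5 I₀ · cos²(72°) = 0.04775 I₀.
Target fraction: 44.0 / 2230 W/m² = 0.01973 of I₀.
Need I₃/I₀ = 0.01973, so cos²(θ − 113°) = 0.01973 / 0.04775 = 0.4133.
θ − 113° = arccos(√0.4133) = 50.0°, giving θ ≈ 113 + 50.0 = 163.0°.

θ ≈ 163°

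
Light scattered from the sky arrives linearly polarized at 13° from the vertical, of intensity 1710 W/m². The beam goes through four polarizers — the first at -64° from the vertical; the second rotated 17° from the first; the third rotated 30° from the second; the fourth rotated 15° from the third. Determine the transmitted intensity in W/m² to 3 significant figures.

I ≈ 55.4 W/m²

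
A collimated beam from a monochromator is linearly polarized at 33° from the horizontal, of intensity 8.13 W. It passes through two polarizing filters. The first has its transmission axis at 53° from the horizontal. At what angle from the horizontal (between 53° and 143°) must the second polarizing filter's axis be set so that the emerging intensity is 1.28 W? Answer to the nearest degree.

I₁ = I₀ cos²(53° − 33°) = I₀ cos²(20°) = 0.883 I₀.
Target fraction: 1.28 / 8.13 W = 0.1574 of I₀.
Need I₂/I₀ = 0.1574, so cos²(θ − 53°) = 0.1574 / 0.883 = 0.1783.
θ − 53° = arccos(√0.1783) = 65.0°, giving θ ≈ 53 + 65.0 = 118.0°.

θ ≈ 118°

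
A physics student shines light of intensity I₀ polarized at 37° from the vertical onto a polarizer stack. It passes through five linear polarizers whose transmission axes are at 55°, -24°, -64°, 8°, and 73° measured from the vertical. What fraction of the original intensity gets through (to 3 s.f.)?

≈ 0.000330 I₀

I₁ = I₀ cos²(55° − 37°) = I₀ cos²(18°) = 0.9045 I₀.
I₂ = I₁ cos²(-24° − 55°) = 0.9045 I₀ · cos²(79°) = 0.03293 I₀.
I₃ = I₂ cos²(-64° + 24°) = 0.03293 I₀ · cos²(40°) = 0.01932 I₀.
I₄ = I₃ cos²(8° + 64°) = 0.01932 I₀ · cos²(72°) = 0.001845 I₀.
I₅ = I₄ cos²(73° − 8°) = 0.001845 I₀ · cos²(65°) = 0.0003296 I₀.
Transmitted fraction = 0.0003296.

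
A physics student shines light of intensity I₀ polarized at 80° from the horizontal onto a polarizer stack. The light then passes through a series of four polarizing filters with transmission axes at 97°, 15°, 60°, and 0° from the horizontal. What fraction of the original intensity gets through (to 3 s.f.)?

I₁ = I₀ cos²(97° − 80°) = I₀ cos²(17°) = 0.9145 I₀.
I₂ = I₁ cos²(15° − 97°) = 0.9145 I₀ · cos²(82°) = 0.01771 I₀.
I₃ = I₂ cos²(60° − 15°) = 0.01771 I₀ · cos²(45°) = 0.008857 I₀.
I₄ = I₃ cos²(0° − 60°) = 0.008857 I₀ · cos²(60°) = 0.002214 I₀.
Transmitted fraction = 0.002214.

≈ 0.00221 I₀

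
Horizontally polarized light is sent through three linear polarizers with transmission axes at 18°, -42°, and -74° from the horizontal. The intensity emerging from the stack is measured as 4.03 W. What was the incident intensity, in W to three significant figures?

By Malus's law, I₁ = I₀ cos²(18° − 0°) = I₀ cos²(18°) = 0.9045 I₀.
I₂ = I₁ cos²(-42° − 18°) = 0.9045 I₀ · cos²(60°) = 0.2261 I₀.
I₃ = I₂ cos²(-74° + 42°) = 0.2261 I₀ · cos²(32°) = 0.1626 I₀.
So 4.03 W = 0.1626 I₀, giving I₀ = 4.03/0.1626 = 24.78 W.

I₀ ≈ 24.8 W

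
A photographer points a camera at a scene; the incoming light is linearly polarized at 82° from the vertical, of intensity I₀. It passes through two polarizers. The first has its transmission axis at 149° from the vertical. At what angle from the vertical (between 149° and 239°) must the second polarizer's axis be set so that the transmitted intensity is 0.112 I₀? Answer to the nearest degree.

I₁ = I₀ cos²(149° − 82°) = I₀ cos²(67°) = 0.1527 I₀.
Need I₂/I₀ = 0.112, so cos²(θ − 149°) = 0.112 / 0.1527 = 0.7336.
θ − 149° = arccos(√0.7336) = 31.1°, giving θ ≈ 149 + 31.1 = 180.1°.

θ ≈ 180°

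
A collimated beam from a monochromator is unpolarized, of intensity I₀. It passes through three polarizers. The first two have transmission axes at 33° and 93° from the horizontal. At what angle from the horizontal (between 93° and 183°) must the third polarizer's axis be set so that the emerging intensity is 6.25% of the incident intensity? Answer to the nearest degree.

θ ≈ 138°

Unpolarized light through the first polarizer → I₁ = ½ I₀, now polarized at 33°.
I₂ = I₁ cos²(93° − 33°) = 0.5 I₀ · cos²(60°) = 0.125 I₀.
Need I₃/I₀ = 0.0625, so cos²(θ − 93°) = 0.0625 / 0.125 = 0.5.
θ − 93° = arccos(√0.5) = 45.0°, giving θ ≈ 93 + 45.0 = 138.0°.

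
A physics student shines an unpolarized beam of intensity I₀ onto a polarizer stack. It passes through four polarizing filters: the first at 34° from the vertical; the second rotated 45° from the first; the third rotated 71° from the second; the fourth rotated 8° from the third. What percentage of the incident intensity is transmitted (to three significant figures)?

≈ 2.60%

Unpolarized light through the first polarizer → I₁ = ½ I₀, now polarized at 34°.
I₂ = I₁ cos²(45°) = 0.5 · 0.5 I₀ = 0.25 I₀.
I₃ = I₂ cos²(71°) = 0.25 · 0.106 I₀ = 0.0265 I₀.
I₄ = I₃ cos²(8°) = 0.0265 · 0.9806 I₀ = 0.02599 I₀.
That is 2.599% of the incident intensity.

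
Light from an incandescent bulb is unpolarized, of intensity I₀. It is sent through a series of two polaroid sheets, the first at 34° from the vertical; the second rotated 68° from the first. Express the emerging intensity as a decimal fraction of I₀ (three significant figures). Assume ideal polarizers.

Unpolarized light through the first polarizer → I₁ = ½ I₀, now polarized at 34°.
I₂ = I₁ cos²(68°) = 0.5 · 0.1403 I₀ = 0.07017 I₀.
Transmitted fraction = 0.07017.

≈ 0.0702 I₀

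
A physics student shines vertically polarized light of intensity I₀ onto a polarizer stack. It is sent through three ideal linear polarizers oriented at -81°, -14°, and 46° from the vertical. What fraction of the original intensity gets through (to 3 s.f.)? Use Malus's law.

≈ 0.000934 I₀

By Malus's law, I₁ = I₀ cos²(-81° − 0°) = I₀ cos²(81°) = 0.02447 I₀.
I₂ = I₁ cos²(-14° + 81°) = 0.02447 I₀ · cos²(67°) = 0.003736 I₀.
I₃ = I₂ cos²(46° + 14°) = 0.003736 I₀ · cos²(60°) = 0.000934 I₀.
Transmitted fraction = 0.000934.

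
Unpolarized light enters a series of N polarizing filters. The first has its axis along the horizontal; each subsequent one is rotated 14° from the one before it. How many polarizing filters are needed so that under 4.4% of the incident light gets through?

First polarizer halves the unpolarized light: factor 1/2.
Each further stage multiplies by cos²(14°) = 0.9415.
After N polarizers: T = 0.5·0.9415^(N−1). Require T < 0.044 ⇒ N−1 > ln(0.044/0.5)/ln(0.9415) = 40.30, so N−1 ≥ 41 and N = 42.
Check: N=42 gives T = 0.04218 < 0.044; N=41 gives T = 0.0448.

N = 42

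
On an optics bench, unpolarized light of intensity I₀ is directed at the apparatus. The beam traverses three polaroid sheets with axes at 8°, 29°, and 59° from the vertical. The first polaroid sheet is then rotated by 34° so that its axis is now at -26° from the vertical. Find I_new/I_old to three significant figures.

Before rotation:
Unpolarized light through the first polarizer → I₁ = ½ I₀, now polarized at 8°.
I₂ = I₁ cos²(29° − 8°) = 0.5 I₀ · cos²(21°) = 0.4358 I₀.
I₃ = I₂ cos²(59° − 29°) = 0.4358 I₀ · cos²(30°) = 0.3268 I₀.
After rotation:
Unpolarized light through the first polarizer → I₁ = ½ I₀, now polarized at -26°.
I₂ = I₁ cos²(29° + 26°) = 0.5 I₀ · cos²(55°) = 0.1645 I₀.
I₃ = I₂ cos²(59° − 29°) = 0.1645 I₀ · cos²(30°) = 0.1234 I₀.
Ratio = 0.1234 / 0.3268 = 0.3775.

I_new/I_old ≈ 0.377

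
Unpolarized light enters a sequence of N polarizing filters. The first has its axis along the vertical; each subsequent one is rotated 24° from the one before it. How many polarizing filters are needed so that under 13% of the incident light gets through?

First polarizer halves the unpolarized light: factor 1/2.
Each further stage multiplies by cos²(24°) = 0.8346.
After N polarizers: T = 0.5·0.8346^(N−1). Require T < 0.13 ⇒ N−1 > ln(0.13/0.5)/ln(0.8346) = 7.45, so N−1 ≥ 8 and N = 9.
Check: N=9 gives T = 0.1177 < 0.13; N=8 gives T = 0.141.

N = 9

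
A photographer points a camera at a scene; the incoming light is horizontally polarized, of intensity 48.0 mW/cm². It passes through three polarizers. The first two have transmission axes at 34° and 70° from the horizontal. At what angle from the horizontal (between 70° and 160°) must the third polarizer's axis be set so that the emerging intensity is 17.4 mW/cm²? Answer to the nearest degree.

By Malus's law, I₁ = I₀ cos²(34° − 0°) = I₀ cos²(34°) = 0.6873 I₀.
I₂ = I₁ cos²(70° − 34°) = 0.6873 I₀ · cos²(36°) = 0.4498 I₀.
Target fraction: 17.4 / 48.0 mW/cm² = 0.3625 of I₀.
Need I₃/I₀ = 0.3625, so cos²(θ − 70°) = 0.3625 / 0.4498 = 0.8058.
θ − 70° = arccos(√0.8058) = 26.1°, giving θ ≈ 70 + 26.1 = 96.1°.

θ ≈ 96°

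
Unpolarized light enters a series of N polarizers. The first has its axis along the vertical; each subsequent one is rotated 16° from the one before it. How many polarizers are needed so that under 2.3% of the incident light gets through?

First polarizer halves the unpolarized light: factor 1/2.
Each further stage multiplies by cos²(16°) = 0.924.
After N polarizers: T = 0.5·0.924^(N−1). Require T < 0.023 ⇒ N−1 > ln(0.023/0.5)/ln(0.924) = 38.97, so N−1 ≥ 39 and N = 40.
Check: N=40 gives T = 0.02294 < 0.023; N=39 gives T = 0.02483.

N = 40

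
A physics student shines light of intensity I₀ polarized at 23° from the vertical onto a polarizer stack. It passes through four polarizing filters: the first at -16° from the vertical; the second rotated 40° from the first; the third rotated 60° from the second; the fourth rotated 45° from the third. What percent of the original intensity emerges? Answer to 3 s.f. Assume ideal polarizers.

≈ 4.43%

I₁ = I₀ cos²(-16° − 23°) = I₀ cos²(39°) = 0.604 I₀.
I₂ = I₁ cos²(40°) = 0.604 · 0.5868 I₀ = 0.3544 I₀.
I₃ = I₂ cos²(60°) = 0.3544 · 0.25 I₀ = 0.0886 I₀.
I₄ = I₃ cos²(45°) = 0.0886 · 0.5 I₀ = 0.0443 I₀.
That is 4.43% of the incident intensity.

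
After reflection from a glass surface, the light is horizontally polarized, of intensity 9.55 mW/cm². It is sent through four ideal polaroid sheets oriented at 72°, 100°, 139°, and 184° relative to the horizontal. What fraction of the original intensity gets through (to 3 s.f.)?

I/I₀ ≈ 0.0225

I₁ = 9.55 mW/cm² · cos²(72°) = 0.9119 mW/cm².
I₂ = I₁ · cos²(28°) = 0.9119 · 0.7796 = 0.7109 mW/cm².
I₃ = I₂ · cos²(39°) = 0.7109 · 0.604 = 0.4294 mW/cm².
I₄ = I₃ · cos²(45°) = 0.4294 · 0.5 = 0.2147 mW/cm².
Transmitted fraction = 0.02248.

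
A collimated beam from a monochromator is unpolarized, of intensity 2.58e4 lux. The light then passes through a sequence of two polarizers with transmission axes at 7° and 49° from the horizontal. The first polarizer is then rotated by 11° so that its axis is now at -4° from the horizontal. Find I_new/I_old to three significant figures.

Before rotation:
Unpolarized light through the first polarizer → I₁ = ½ I₀, now polarized at 7°.
I₂ = I₁ cos²(49° − 7°) = 0.5 I₀ · cos²(42°) = 0.2761 I₀.
After rotation:
Unpolarized light through the first polarizer → I₁ = ½ I₀, now polarized at -4°.
I₂ = I₁ cos²(49° + 4°) = 0.5 I₀ · cos²(53°) = 0.1811 I₀.
Ratio = 0.1811 / 0.2761 = 0.6558.

I_new/I_old ≈ 0.656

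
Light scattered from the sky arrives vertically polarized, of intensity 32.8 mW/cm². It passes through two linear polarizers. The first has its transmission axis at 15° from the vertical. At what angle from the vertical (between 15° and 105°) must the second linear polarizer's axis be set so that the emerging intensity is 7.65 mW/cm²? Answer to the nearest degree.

I₁ = I₀ cos²(15° − 0°) = I₀ cos²(15°) = 0.933 I₀.
Target fraction: 7.65 / 32.8 mW/cm² = 0.2332 of I₀.
Need I₂/I₀ = 0.2332, so cos²(θ − 15°) = 0.2332 / 0.933 = 0.25.
θ − 15° = arccos(√0.25) = 60.0°, giving θ ≈ 15 + 60.0 = 75.0°.

θ ≈ 75°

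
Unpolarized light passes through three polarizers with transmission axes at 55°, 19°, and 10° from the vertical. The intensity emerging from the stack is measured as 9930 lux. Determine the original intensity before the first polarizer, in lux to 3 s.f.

I₀ ≈ 3.11e4 lux

Unpolarized light through the first polarizer → I₁ = ½ I₀, now polarized at 55°.
I₂ = I₁ cos²(19° − 55°) = 0.5 I₀ · cos²(36°) = 0.3273 I₀.
I₃ = I₂ cos²(10° − 19°) = 0.3273 I₀ · cos²(9°) = 0.3192 I₀.
So 9930 lux = 0.3192 I₀, giving I₀ = 9930/0.3192 = 3.11e+04 lux.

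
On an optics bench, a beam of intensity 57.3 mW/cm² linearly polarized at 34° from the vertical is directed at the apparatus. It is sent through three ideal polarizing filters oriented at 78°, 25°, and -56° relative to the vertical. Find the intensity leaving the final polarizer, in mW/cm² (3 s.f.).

I ≈ 0.263 mW/cm²

I₁ = 57.3 mW/cm² · cos²(44°) = 29.65 mW/cm².
I₂ = I₁ · cos²(53°) = 29.65 · 0.3622 = 10.74 mW/cm².
I₃ = I₂ · cos²(81°) = 10.74 · 0.02447 = 0.2628 mW/cm².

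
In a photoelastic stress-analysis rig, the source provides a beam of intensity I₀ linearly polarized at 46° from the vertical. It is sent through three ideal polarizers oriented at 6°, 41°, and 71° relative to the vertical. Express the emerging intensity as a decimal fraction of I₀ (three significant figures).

≈ 0.295 I₀

I₁ = I₀ cos²(6° − 46°) = I₀ cos²(40°) = 0.5868 I₀.
I₂ = I₁ cos²(41° − 6°) = 0.5868 I₀ · cos²(35°) = 0.3938 I₀.
I₃ = I₂ cos²(71° − 41°) = 0.3938 I₀ · cos²(30°) = 0.2953 I₀.
Transmitted fraction = 0.2953.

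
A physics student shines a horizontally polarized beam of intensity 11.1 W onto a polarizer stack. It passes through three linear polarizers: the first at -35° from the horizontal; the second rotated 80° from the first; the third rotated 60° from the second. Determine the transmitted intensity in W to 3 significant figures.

I₁ = 11.1 W · cos²(35°) = 7.448 W.
I₂ = I₁ · cos²(80°) = 7.448 · 0.03015 = 0.2246 W.
I₃ = I₂ · cos²(60°) = 0.2246 · 0.25 = 0.05615 W.

I ≈ 0.0561 W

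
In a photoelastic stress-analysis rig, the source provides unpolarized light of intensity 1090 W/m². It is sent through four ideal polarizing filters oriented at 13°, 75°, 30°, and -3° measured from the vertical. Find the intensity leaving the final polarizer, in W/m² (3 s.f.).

I ≈ 42.2 W/m²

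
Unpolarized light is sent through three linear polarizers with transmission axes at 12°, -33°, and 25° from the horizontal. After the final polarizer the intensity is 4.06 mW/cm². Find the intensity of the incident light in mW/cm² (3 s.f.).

Unpolarized light through the first polarizer → I₁ = ½ I₀, now polarized at 12°.
I₂ = I₁ cos²(-33° − 12°) = 0.5 I₀ · cos²(45°) = 0.25 I₀.
I₃ = I₂ cos²(25° + 33°) = 0.25 I₀ · cos²(58°) = 0.0702 I₀.
So 4.06 mW/cm² = 0.0702 I₀, giving I₀ = 4.06/0.0702 = 57.83 mW/cm².

I₀ ≈ 57.8 mW/cm²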